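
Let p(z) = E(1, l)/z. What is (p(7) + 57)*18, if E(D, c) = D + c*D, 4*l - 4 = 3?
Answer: 14463/14 ≈ 1033.1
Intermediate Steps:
l = 7/4 (l = 1 + (1/4)*3 = 1 + 3/4 = 7/4 ≈ 1.7500)
E(D, c) = D + D*c
p(z) = 11/(4*z) (p(z) = (1*(1 + 7/4))/z = (1*(11/4))/z = 11/(4*z))
(p(7) + 57)*18 = ((11/4)/7 + 57)*18 = ((11/4)*(1/7) + 57)*18 = (11/28 + 57)*18 = (1607/28)*18 = 14463/14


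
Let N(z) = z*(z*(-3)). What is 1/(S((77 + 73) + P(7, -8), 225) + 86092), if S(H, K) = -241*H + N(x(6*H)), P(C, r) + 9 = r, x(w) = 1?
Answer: 1/54036 ≈ 1.8506e-5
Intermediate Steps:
P(C, r) = -9 + r
N(z) = -3*z**2 (N(z) = z*(-3*z) = -3*z**2)
S(H, K) = -3 - 241*H (S(H, K) = -241*H - 3*1**2 = -241*H - 3*1 = -241*H - 3 = -3 - 241*H)
1/(S((77 + 73) + P(7, -8), 225) + 86092) = 1/((-3 - 241*((77 + 73) + (-9 - 8))) + 86092) = 1/((-3 - 241*(150 - 17)) + 86092) = 1/((-3 - 241*133) + 86092) = 1/((-3 - 32053) + 86092) = 1/(-32056 + 86092) = 1/54036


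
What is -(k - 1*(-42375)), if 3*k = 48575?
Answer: -175700/3 ≈ -58567.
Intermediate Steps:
k = 48575/3 (k = (⅓)*48575 = 48575/3 ≈ 16192.)
-(k - 1*(-42375)) = -(48575/3 - 1*(-42375)) = -(48575/3 + 42375) = -1*175700/3 = -175700/3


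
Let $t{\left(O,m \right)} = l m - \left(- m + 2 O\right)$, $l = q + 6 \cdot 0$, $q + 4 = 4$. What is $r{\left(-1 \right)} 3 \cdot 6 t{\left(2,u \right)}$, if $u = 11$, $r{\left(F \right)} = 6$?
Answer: $756$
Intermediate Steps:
$q = 0$ ($q = -4 + 4 = 0$)
$l = 0$ ($l = 0 + 6 \cdot 0 = 0 + 0 = 0$)
$t{\left(O,m \right)} = m - 2 O$ ($t{\left(O,m \right)} = 0 m - \left(- m + 2 O\right) = 0 - \left(- m + 2 O\right) = m - 2 O$)
$r{\left(-1 \right)} 3 \cdot 6 t{\left(2,u \right)} = 6 \cdot 3 \cdot 6 \left(11 - 4\right) = 18 \cdot 6 \left(11 - 4\right) = 108 \cdot 7 = 756$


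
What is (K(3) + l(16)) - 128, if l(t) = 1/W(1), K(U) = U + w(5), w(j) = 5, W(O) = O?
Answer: -119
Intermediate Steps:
K(U) = 5 + U (K(U) = U + 5 = 5 + U)
l(t) = 1 (l(t) = 1/1 = 1)
(K(3) + l(16)) - 128 = ((5 + 3) + 1) - 128 = (8 + 1) - 128 = 9 - 128 = -119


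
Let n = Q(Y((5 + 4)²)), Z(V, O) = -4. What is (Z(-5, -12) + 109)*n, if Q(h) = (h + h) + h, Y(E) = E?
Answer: 25515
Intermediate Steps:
Q(h) = 3*h (Q(h) = 2*h + h = 3*h)
n = 243 (n = 3*(5 + 4)² = 3*9² = 3*81 = 243)
(Z(-5, -12) + 109)*n = (-4 + 109)*243 = 105*243 = 25515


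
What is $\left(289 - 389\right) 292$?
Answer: $-29200$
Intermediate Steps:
$\left(289 - 389\right) 292 = \left(-100\right) 292 = -29200$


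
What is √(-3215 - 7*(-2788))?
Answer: √16301 ≈ 127.68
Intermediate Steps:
√(-3215 - 7*(-2788)) = √(-3215 + 19516) = √16301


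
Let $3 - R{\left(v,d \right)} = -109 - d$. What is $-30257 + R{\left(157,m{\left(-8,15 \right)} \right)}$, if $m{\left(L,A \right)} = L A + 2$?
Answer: $-30263$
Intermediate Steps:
$m{\left(L,A \right)} = 2 + A L$ ($m{\left(L,A \right)} = A L + 2 = 2 + A L$)
$R{\left(v,d \right)} = 112 + d$ ($R{\left(v,d \right)} = 3 - \left(-109 - d\right) = 3 + \left(109 + d\right) = 112 + d$)
$-30257 + R{\left(157,m{\left(-8,15 \right)} \right)} = -30257 + \left(112 + \left(2 + 15 \left(-8\right)\right)\right) = -30257 + \left(112 + \left(2 - 120\right)\right) = -30257 + \left(112 - 118\right) = -30257 - 6 = -30263$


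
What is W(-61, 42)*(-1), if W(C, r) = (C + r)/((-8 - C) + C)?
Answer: -19/8 ≈ -2.3750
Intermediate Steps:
W(C, r) = -C/8 - r/8 (W(C, r) = (C + r)/(-8) = (C + r)*(-⅛) = -C/8 - r/8)
W(-61, 42)*(-1) = (-⅛*(-61) - ⅛*42)*(-1) = (61/8 - 21/4)*(-1) = (19/8)*(-1) = -19/8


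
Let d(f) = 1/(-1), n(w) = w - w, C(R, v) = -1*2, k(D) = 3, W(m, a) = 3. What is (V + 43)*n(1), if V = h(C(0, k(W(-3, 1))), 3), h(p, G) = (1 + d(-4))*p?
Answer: 0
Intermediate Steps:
C(R, v) = -2
n(w) = 0
d(f) = -1
h(p, G) = 0 (h(p, G) = (1 - 1)*p = 0*p = 0)
V = 0
(V + 43)*n(1) = (0 + 43)*0 = 43*0 = 0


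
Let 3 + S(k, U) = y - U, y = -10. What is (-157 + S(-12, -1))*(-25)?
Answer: 4225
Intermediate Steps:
S(k, U) = -13 - U (S(k, U) = -3 + (-10 - U) = -13 - U)
(-157 + S(-12, -1))*(-25) = (-157 + (-13 - 1*(-1)))*(-25) = (-157 + (-13 + 1))*(-25) = (-157 - 12)*(-25) = -169*(-25) = 4225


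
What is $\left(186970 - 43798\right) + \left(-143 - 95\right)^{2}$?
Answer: $199816$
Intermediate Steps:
$\left(186970 - 43798\right) + \left(-143 - 95\right)^{2} = 143172 + \left(-238\right)^{2} = 143172 + 56644 = 199816$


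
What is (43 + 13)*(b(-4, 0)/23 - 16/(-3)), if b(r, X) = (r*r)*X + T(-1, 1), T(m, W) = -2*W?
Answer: 20272/69 ≈ 293.80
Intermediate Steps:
b(r, X) = -2 + X*r² (b(r, X) = (r*r)*X - 2*1 = r²*X - 2 = X*r² - 2 = -2 + X*r²)
(43 + 13)*(b(-4, 0)/23 - 16/(-3)) = (43 + 13)*((-2 + 0*(-4)²)/23 - 16/(-3)) = 56*((-2 + 0*16)*(1/23) - 16*(-⅓)) = 56*((-2 + 0)*(1/23) + 16/3) = 56*(-2*1/23 + 16/3) = 56*(-2/23 + 16/3) = 56*(362/69) = 20272/69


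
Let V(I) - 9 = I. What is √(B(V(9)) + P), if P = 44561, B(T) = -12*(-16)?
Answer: √44753 ≈ 211.55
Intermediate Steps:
V(I) = 9 + I
B(T) = 192
√(B(V(9)) + P) = √(192 + 44561) = √44753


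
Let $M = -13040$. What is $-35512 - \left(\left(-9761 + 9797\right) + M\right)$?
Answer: $-22508$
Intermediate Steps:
$-35512 - \left(\left(-9761 + 9797\right) + M\right) = -35512 - \left(\left(-9761 + 9797\right) - 13040\right) = -35512 - \left(36 - 13040\right) = -35512 - -13004 = -35512 + 13004 = -22508$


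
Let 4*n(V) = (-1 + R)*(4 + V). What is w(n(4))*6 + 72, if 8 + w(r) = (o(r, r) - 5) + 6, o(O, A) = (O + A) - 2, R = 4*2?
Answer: 186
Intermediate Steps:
R = 8
o(O, A) = -2 + A + O (o(O, A) = (A + O) - 2 = -2 + A + O)
n(V) = 7 + 7*V/4 (n(V) = ((-1 + 8)*(4 + V))/4 = (7*(4 + V))/4 = (28 + 7*V)/4 = 7 + 7*V/4)
w(r) = -9 + 2*r (w(r) = -8 + (((-2 + r + r) - 5) + 6) = -8 + (((-2 + 2*r) - 5) + 6) = -8 + ((-7 + 2*r) + 6) = -8 + (-1 + 2*r) = -9 + 2*r)
w(n(4))*6 + 72 = (-9 + 2*(7 + (7/4)*4))*6 + 72 = (-9 + 2*(7 + 7))*6 + 72 = (-9 + 2*14)*6 + 72 = (-9 + 28)*6 + 72 = 19*6 + 72 = 114 + 72 = 186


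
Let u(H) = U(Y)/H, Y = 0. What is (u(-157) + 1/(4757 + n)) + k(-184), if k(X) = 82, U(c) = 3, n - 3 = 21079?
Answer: 332573926/4056723 ≈ 81.981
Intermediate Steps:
n = 21082 (n = 3 + 21079 = 21082)
u(H) = 3/H
(u(-157) + 1/(4757 + n)) + k(-184) = (3/(-157) + 1/(4757 + 21082)) + 82 = (3*(-1/157) + 1/25839) + 82 = (-3/157 + 1/25839) + 82 = -77360/4056723 + 82 = 332573926/4056723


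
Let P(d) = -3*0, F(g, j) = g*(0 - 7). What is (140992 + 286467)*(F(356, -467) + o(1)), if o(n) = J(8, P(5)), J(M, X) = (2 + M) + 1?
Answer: -1060525779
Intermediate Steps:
F(g, j) = -7*g (F(g, j) = g*(-7) = -7*g)
P(d) = 0
J(M, X) = 3 + M
o(n) = 11 (o(n) = 3 + 8 = 11)
(140992 + 286467)*(F(356, -467) + o(1)) = (140992 + 286467)*(-7*356 + 11) = 427459*(-2492 + 11) = 427459*(-2481) = -1060525779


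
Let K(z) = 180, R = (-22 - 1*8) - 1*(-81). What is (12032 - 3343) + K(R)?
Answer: 8869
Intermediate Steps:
R = 51 (R = (-22 - 8) + 81 = -30 + 81 = 51)
(12032 - 3343) + K(R) = (12032 - 3343) + 180 = 8689 + 180 = 8869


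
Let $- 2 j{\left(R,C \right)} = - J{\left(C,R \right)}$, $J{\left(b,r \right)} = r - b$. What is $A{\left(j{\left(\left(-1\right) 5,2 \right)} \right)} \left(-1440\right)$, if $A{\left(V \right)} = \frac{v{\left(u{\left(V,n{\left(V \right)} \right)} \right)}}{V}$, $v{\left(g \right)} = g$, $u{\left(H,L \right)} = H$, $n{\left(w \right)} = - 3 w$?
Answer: $-1440$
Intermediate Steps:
$j{\left(R,C \right)} = \frac{R}{2} - \frac{C}{2}$ ($j{\left(R,C \right)} = - \frac{\left(-1\right) \left(R - C\right)}{2} = - \frac{C - R}{2} = \frac{R}{2} - \frac{C}{2}$)
$A{\left(V \right)} = 1$ ($A{\left(V \right)} = \frac{V}{V} = 1$)
$A{\left(j{\left(\left(-1\right) 5,2 \right)} \right)} \left(-1440\right) = 1 \left(-1440\right) = -1440$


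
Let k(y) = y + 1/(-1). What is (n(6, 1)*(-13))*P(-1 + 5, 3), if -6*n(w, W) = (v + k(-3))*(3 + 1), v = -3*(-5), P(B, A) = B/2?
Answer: 572/3 ≈ 190.67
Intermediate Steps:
P(B, A) = B/2 (P(B, A) = B*(½) = B/2)
k(y) = -1 + y (k(y) = y - 1 = -1 + y)
v = 15
n(w, W) = -22/3 (n(w, W) = -(15 + (-1 - 3))*(3 + 1)/6 = -(15 - 4)*4/6 = -11*4/6 = -⅙*44 = -22/3)
(n(6, 1)*(-13))*P(-1 + 5, 3) = (-22/3*(-13))*((-1 + 5)/2) = 286*((½)*4)/3 = (286/3)*2 = 572/3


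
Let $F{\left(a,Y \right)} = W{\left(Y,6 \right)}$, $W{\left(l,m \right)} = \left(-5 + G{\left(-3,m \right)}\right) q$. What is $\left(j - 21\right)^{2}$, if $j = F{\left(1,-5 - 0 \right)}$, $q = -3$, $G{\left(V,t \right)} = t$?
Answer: $576$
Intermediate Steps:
$W{\left(l,m \right)} = 15 - 3 m$ ($W{\left(l,m \right)} = \left(-5 + m\right) \left(-3\right) = 15 - 3 m$)
$F{\left(a,Y \right)} = -3$ ($F{\left(a,Y \right)} = 15 - 18 = -3$)
$j = -3$
$\left(j - 21\right)^{2} = \left(-3 - 21\right)^{2} = \left(-24\right)^{2} = 576$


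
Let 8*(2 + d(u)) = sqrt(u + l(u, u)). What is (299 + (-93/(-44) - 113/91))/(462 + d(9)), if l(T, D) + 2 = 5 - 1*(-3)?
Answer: 1767411264/2711185477 - 2401374*sqrt(15)/13555927385 ≈ 0.65121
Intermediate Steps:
l(T, D) = 6 (l(T, D) = -2 + (5 - 1*(-3)) = -2 + (5 + 3) = -2 + 8 = 6)
d(u) = -2 + sqrt(6 + u)/8 (d(u) = -2 + sqrt(u + 6)/8 = -2 + sqrt(6 + u)/8)
(299 + (-93/(-44) - 113/91))/(462 + d(9)) = (299 + (-93/(-44) - 113/91))/(462 + (-2 + sqrt(6 + 9)/8)) = (299 + (-93*(-1/44) - 113*1/91))/(462 + (-2 + sqrt(15)/8)) = (299 + (93/44 - 113/91))/(460 + sqrt(15)/8) = (299 + 3491/4004)/(460 + sqrt(15)/8) = 1200687/(4004*(460 + sqrt(15)/8))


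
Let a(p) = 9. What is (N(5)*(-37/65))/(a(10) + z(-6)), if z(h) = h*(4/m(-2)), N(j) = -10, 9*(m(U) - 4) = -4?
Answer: 296/117 ≈ 2.5299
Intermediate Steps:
m(U) = 32/9 (m(U) = 4 + (1/9)*(-4) = 4 - 4/9 = 32/9)
z(h) = 9*h/8 (z(h) = h*(4/(32/9)) = h*(4*(9/32)) = h*(9/8) = 9*h/8)
(N(5)*(-37/65))/(a(10) + z(-6)) = (-(-370)/65)/(9 + (9/8)*(-6)) = (-(-370)/65)/(9 - 27/4) = (-10*(-37/65))/(9/4) = (74/13)*(4/9) = 296/117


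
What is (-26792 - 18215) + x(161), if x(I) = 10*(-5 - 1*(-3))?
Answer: -45027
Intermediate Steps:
x(I) = -20 (x(I) = 10*(-5 + 3) = 10*(-2) = -20)
(-26792 - 18215) + x(161) = (-26792 - 18215) - 20 = -45007 - 20 = -45027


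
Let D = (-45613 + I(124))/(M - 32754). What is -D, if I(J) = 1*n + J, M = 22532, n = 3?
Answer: -1197/269 ≈ -4.4498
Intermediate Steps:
I(J) = 3 + J (I(J) = 1*3 + J = 3 + J)
D = 1197/269 (D = (-45613 + (3 + 124))/(22532 - 32754) = (-45613 + 127)/(-10222) = -45486*(-1/10222) = 1197/269 ≈ 4.4498)
-D = -1*1197/269 = -1197/269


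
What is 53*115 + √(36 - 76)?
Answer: 6095 + 2*I*√10 ≈ 6095.0 + 6.3246*I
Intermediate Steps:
53*115 + √(36 - 76) = 6095 + √(-40) = 6095 + 2*I*√10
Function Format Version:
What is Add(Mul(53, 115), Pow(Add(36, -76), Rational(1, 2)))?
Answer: Add(6095, Mul(2, I, Pow(10, Rational(1, 2)))) ≈ Add(6095.0, Mul(6.3246, I))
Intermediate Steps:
Add(Mul(53, 115), Pow(Add(36, -76), Rational(1, 2))) = Add(6095, Pow(-40, Rational(1, 2))) = Add(6095, Mul(2, I, Pow(10, Rational(1, 2))))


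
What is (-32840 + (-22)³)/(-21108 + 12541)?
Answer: 43488/8567 ≈ 5.0762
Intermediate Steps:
(-32840 + (-22)³)/(-21108 + 12541) = (-32840 - 10648)/(-8567) = -43488*(-1/8567) = 43488/8567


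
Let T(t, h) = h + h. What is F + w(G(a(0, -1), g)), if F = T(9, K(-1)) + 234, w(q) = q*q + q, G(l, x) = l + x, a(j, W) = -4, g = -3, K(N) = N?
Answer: 274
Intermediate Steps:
T(t, h) = 2*h
w(q) = q + q² (w(q) = q² + q = q + q²)
F = 232 (F = 2*(-1) + 234 = -2 + 234 = 232)
F + w(G(a(0, -1), g)) = 232 + (-4 - 3)*(1 + (-4 - 3)) = 232 - 7*(1 - 7) = 232 - 7*(-6) = 232 + 42 = 274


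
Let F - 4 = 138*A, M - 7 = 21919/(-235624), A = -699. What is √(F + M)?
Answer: I*√1338709086156758/117812 ≈ 310.57*I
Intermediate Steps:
M = 1627449/235624 (M = 7 + 21919/(-235624) = 7 + 21919*(-1/235624) = 7 - 21919/235624 = 1627449/235624 ≈ 6.9070)
F = -96458 (F = 4 + 138*(-699) = 4 - 96462 = -96458)
√(F + M) = √(-96458 + 1627449/235624) = √(-22726192343/235624) = I*√1338709086156758/117812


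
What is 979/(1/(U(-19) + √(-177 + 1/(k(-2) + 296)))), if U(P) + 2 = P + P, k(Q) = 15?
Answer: -39160 + 979*I*√17119306/311 ≈ -39160.0 + 13025.0*I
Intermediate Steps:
U(P) = -2 + 2*P (U(P) = -2 + (P + P) = -2 + 2*P)
979/(1/(U(-19) + √(-177 + 1/(k(-2) + 296)))) = 979/(1/((-2 + 2*(-19)) + √(-177 + 1/(15 + 296)))) = 979/(1/((-2 - 38) + √(-177 + 1/311))) = 979/(1/(-40 + √(-177 + 1/311))) = 979/(1/(-40 + √(-55046/311))) = 979/(1/(-40 + I*√17119306/311)) = 979*(-40 + I*√17119306/311) = -39160 + 979*I*√17119306/311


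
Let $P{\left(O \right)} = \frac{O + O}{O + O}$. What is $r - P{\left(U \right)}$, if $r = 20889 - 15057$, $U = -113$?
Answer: $5831$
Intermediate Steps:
$r = 5832$ ($r = 20889 - 15057 = 5832$)
$P{\left(O \right)} = 1$ ($P{\left(O \right)} = \frac{2 O}{2 O} = 2 O \frac{1}{2 O} = 1$)
$r - P{\left(U \right)} = 5832 - 1 = 5831$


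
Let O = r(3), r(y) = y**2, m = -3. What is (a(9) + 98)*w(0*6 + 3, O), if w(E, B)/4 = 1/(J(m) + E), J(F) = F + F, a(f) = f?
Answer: -428/3 ≈ -142.67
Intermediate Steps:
O = 9 (O = 3**2 = 9)
J(F) = 2*F
w(E, B) = 4/(-6 + E) (w(E, B) = 4/(2*(-3) + E) = 4/(-6 + E))
(a(9) + 98)*w(0*6 + 3, O) = (9 + 98)*(4/(-6 + (0*6 + 3))) = 107*(4/(-6 + (0 + 3))) = 107*(4/(-6 + 3)) = 107*(4/(-3)) = 107*(4*(-1/3)) = 107*(-4/3) = -428/3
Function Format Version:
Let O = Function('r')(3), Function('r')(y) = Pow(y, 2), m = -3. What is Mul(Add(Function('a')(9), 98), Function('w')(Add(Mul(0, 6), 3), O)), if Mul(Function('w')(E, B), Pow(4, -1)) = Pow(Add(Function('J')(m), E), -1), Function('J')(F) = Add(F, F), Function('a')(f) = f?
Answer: Rational(-428, 3) ≈ -142.67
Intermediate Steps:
O = 9 (O = Pow(3, 2) = 9)
Function('J')(F) = Mul(2, F)
Function('w')(E, B) = Mul(4, Pow(Add(-6, E), -1)) (Function('w')(E, B) = Mul(4, Pow(Add(Mul(2, -3), E), -1)) = Mul(4, Pow(Add(-6, E), -1)))
Mul(Add(Function('a')(9), 98), Function('w')(Add(Mul(0, 6), 3), O)) = Mul(Add(9, 98), Mul(4, Pow(Add(-6, Add(Mul(0, 6), 3)), -1))) = Mul(107, Mul(4, Pow(Add(-6, Add(0, 3)), -1))) = Mul(107, Mul(4, Pow(Add(-6, 3), -1))) = Mul(107, Mul(4, Pow(-3, -1))) = Mul(107, Mul(4, Rational(-1, 3))) = Mul(107, Rational(-4, 3)) = Rational(-428, 3)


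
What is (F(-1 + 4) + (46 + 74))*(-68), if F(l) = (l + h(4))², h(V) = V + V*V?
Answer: -44132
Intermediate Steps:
h(V) = V + V²
F(l) = (20 + l)² (F(l) = (l + 4*(1 + 4))² = (l + 4*5)² = (l + 20)² = (20 + l)²)
(F(-1 + 4) + (46 + 74))*(-68) = ((20 + (-1 + 4))² + (46 + 74))*(-68) = ((20 + 3)² + 120)*(-68) = (23² + 120)*(-68) = (529 + 120)*(-68) = 649*(-68) = -44132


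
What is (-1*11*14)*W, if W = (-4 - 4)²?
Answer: -9856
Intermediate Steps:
W = 64 (W = (-8)² = 64)
(-1*11*14)*W = (-1*11*14)*64 = -11*14*64 = -154*64 = -9856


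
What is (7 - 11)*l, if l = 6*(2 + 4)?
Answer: -144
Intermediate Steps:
l = 36 (l = 6*6 = 36)
(7 - 11)*l = (7 - 11)*36 = -4*36 = -144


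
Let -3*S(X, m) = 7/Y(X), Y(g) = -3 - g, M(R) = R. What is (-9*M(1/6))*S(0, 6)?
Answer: -7/6 ≈ -1.1667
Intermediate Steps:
S(X, m) = -7/(3*(-3 - X))
(-9*M(1/6))*S(0, 6) = (-9/6)*(7/(3*(3 + 0))) = (-9*⅙)*((7/3)/3) = -7/(2*3) = -3/2*7/9 = -7/6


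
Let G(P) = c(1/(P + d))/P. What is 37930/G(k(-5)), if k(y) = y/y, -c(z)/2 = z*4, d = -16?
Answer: 284475/4 ≈ 71119.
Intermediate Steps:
c(z) = -8*z (c(z) = -2*z*4 = -8*z)
k(y) = 1
G(P) = -8/(P*(-16 + P)) (G(P) = (-8/(P - 16))/P = (-8/(-16 + P))/P = -8/(P*(-16 + P)))
37930/G(k(-5)) = 37930/((-8/(1*(-16 + 1)))) = 37930/((-8*1/(-15))) = 37930/((-8*1*(-1/15))) = 37930/(8/15) = 37930*(15/8) = 284475/4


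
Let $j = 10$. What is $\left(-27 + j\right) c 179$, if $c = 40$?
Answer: $-121720$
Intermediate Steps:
$\left(-27 + j\right) c 179 = \left(-27 + 10\right) 40 \cdot 179 = \left(-17\right) 40 \cdot 179 = \left(-680\right) 179 = -121720$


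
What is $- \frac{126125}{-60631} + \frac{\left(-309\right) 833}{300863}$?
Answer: $\frac{216894256}{177103151} \approx 1.2247$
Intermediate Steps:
$- \frac{126125}{-60631} + \frac{\left(-309\right) 833}{300863} = \left(-126125\right) \left(- \frac{1}{60631}\right) - \frac{2499}{2921} = \frac{126125}{60631} - \frac{2499}{2921} = \frac{216894256}{177103151}$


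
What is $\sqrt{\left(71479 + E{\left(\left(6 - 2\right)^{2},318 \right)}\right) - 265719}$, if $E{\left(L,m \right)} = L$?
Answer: $4 i \sqrt{12139} \approx 440.71 i$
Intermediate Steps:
$\sqrt{\left(71479 + E{\left(\left(6 - 2\right)^{2},318 \right)}\right) - 265719} = \sqrt{\left(71479 + \left(6 - 2\right)^{2}\right) - 265719} = \sqrt{\left(71479 + 4^{2}\right) - 265719} = \sqrt{\left(71479 + 16\right) - 265719} = \sqrt{71495 - 265719} = \sqrt{-194224} = 4 i \sqrt{12139}$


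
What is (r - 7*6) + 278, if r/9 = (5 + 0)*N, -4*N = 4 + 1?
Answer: 719/4 ≈ 179.75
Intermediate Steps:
N = -5/4 (N = -(4 + 1)/4 = -¼*5 = -5/4 ≈ -1.2500)
r = -225/4 (r = 9*((5 + 0)*(-5/4)) = 9*(5*(-5/4)) = 9*(-25/4) = -225/4 ≈ -56.250)
(r - 7*6) + 278 = (-225/4 - 7*6) + 278 = (-225/4 - 42) + 278 = -393/4 + 278 = 719/4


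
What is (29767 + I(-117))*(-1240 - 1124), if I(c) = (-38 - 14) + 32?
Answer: -70321908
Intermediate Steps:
I(c) = -20 (I(c) = -52 + 32 = -20)
(29767 + I(-117))*(-1240 - 1124) = (29767 - 20)*(-1240 - 1124) = 29747*(-2364) = -70321908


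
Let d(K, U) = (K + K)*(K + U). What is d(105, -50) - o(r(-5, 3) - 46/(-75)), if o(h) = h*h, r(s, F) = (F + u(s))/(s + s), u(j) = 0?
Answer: 259872791/22500 ≈ 11550.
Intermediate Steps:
d(K, U) = 2*K*(K + U) (d(K, U) = (2*K)*(K + U) = 2*K*(K + U))
r(s, F) = F/(2*s) (r(s, F) = (F + 0)/(s + s) = F/((2*s)) = F*(1/(2*s)) = F/(2*s))
o(h) = h²
d(105, -50) - o(r(-5, 3) - 46/(-75)) = 2*105*(105 - 50) - ((½)*3/(-5) - 46/(-75))² = 2*105*55 - ((½)*3*(-⅕) - 46*(-1)/75)² = 11550 - (-3/10 - 1*(-46/75))² = 11550 - (-3/10 + 46/75)² = 11550 - (47/150)² = 11550 - 1*2209/22500 = 11550 - 2209/22500 = 259872791/22500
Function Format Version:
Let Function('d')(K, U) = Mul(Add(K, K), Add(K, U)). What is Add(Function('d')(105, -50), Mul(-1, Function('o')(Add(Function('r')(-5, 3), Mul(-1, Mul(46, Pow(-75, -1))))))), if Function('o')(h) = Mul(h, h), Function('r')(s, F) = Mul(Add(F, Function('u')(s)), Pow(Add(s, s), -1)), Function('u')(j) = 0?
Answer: Rational(259872791, 22500) ≈ 11550.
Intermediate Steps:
Function('d')(K, U) = Mul(2, K, Add(K, U)) (Function('d')(K, U) = Mul(Mul(2, K), Add(K, U)) = Mul(2, K, Add(K, U)))
Function('r')(s, F) = Mul(Rational(1, 2), F, Pow(s, -1)) (Function('r')(s, F) = Mul(Add(F, 0), Pow(Add(s, s), -1)) = Mul(F, Pow(Mul(2, s), -1)) = Mul(F, Mul(Rational(1, 2), Pow(s, -1))) = Mul(Rational(1, 2), F, Pow(s, -1)))
Function('o')(h) = Pow(h, 2)
Add(Function('d')(105, -50), Mul(-1, Function('o')(Add(Function('r')(-5, 3), Mul(-1, Mul(46, Pow(-75, -1))))))) = Add(Mul(2, 105, Add(105, -50)), Mul(-1, Pow(Add(Mul(Rational(1, 2), 3, Pow(-5, -1)), Mul(-1, Mul(46, Pow(-75, -1)))), 2))) = Add(Mul(2, 105, 55), Mul(-1, Pow(Add(Mul(Rational(1, 2), 3, Rational(-1, 5)), Mul(-1, Mul(46, Rational(-1, 75)))), 2))) = Add(11550, Mul(-1, Pow(Add(Rational(-3, 10), Mul(-1, Rational(-46, 75))), 2))) = Add(11550, Mul(-1, Pow(Add(Rational(-3, 10), Rational(46, 75)), 2))) = Add(11550, Mul(-1, Pow(Rational(47, 150), 2))) = Add(11550, Mul(-1, Rational(2209, 22500))) = Add(11550, Rational(-2209, 22500)) = Rational(259872791, 22500)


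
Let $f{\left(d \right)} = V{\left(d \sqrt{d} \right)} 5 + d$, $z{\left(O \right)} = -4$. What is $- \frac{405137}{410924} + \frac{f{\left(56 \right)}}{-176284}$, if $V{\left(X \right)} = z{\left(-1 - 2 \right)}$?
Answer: $- \frac{17858491043}{18109831604} \approx -0.98612$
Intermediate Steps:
$V{\left(X \right)} = -4$
$f{\left(d \right)} = -20 + d$ ($f{\left(d \right)} = \left(-4\right) 5 + d = -20 + d$)
$- \frac{405137}{410924} + \frac{f{\left(56 \right)}}{-176284} = - \frac{405137}{410924} + \frac{-20 + 56}{-176284} = \left(-405137\right) \frac{1}{410924} + 36 \left(- \frac{1}{176284}\right) = - \frac{405137}{410924} - \frac{9}{44071} = - \frac{17858491043}{18109831604}$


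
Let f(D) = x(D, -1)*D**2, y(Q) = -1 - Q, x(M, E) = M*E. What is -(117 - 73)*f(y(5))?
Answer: -9504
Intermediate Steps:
x(M, E) = E*M
f(D) = -D**3 (f(D) = (-D)*D**2 = -D**3)
-(117 - 73)*f(y(5)) = -(117 - 73)*(-(-1 - 1*5)**3) = -44*(-(-1 - 5)**3) = -44*(-1*(-6)**3) = -44*(-1*(-216)) = -44*216 = -1*9504 = -9504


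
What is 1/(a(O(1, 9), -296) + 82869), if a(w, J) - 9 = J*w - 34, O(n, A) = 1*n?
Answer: 1/82548 ≈ 1.2114e-5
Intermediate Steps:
O(n, A) = n
a(w, J) = -25 + J*w (a(w, J) = 9 + (J*w - 34) = 9 + (-34 + J*w) = -25 + J*w)
1/(a(O(1, 9), -296) + 82869) = 1/((-25 - 296*1) + 82869) = 1/((-25 - 296) + 82869) = 1/(-321 + 82869) = 1/82548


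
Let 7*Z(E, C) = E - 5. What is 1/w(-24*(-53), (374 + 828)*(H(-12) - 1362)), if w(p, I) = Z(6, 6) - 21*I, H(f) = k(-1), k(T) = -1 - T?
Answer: 7/240657229 ≈ 2.9087e-8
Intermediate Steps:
Z(E, C) = -5/7 + E/7 (Z(E, C) = (E - 5)/7 = (-5 + E)/7 = -5/7 + E/7)
H(f) = 0 (H(f) = -1 - 1*(-1) = -1 + 1 = 0)
w(p, I) = ⅐ - 21*I (w(p, I) = (-5/7 + (⅐)*6) - 21*I = (-5/7 + 6/7) - 21*I = ⅐ - 21*I)
1/w(-24*(-53), (374 + 828)*(H(-12) - 1362)) = 1/(⅐ - 21*(374 + 828)*(0 - 1362)) = 1/(⅐ - 25242*(-1362)) = 1/(⅐ - 21*(-1637124)) = 1/(⅐ + 34379604) = 1/(240657229/7) = 7/240657229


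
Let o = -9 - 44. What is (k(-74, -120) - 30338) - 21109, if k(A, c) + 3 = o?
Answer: -51503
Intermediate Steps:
o = -53
k(A, c) = -56 (k(A, c) = -3 - 53 = -56)
(k(-74, -120) - 30338) - 21109 = (-56 - 30338) - 21109 = -30394 - 21109 = -51503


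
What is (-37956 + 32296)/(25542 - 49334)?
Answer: 1415/5948 ≈ 0.23790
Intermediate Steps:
(-37956 + 32296)/(25542 - 49334) = -5660/(-23792) = -5660*(-1/23792) = 1415/5948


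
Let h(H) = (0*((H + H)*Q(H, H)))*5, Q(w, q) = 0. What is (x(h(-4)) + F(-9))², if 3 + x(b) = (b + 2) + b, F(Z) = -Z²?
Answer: 6724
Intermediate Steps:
h(H) = 0 (h(H) = (0*((H + H)*0))*5 = (0*((2*H)*0))*5 = (0*0)*5 = 0*5 = 0)
x(b) = -1 + 2*b (x(b) = -3 + ((b + 2) + b) = -3 + ((2 + b) + b) = -3 + (2 + 2*b) = -1 + 2*b)
(x(h(-4)) + F(-9))² = ((-1 + 2*0) - 1*(-9)²)² = ((-1 + 0) - 1*81)² = (-1 - 81)² = (-82)² = 6724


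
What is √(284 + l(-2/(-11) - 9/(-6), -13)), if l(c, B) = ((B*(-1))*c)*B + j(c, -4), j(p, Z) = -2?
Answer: 7*I*√22/22 ≈ 1.4924*I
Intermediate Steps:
l(c, B) = -2 - c*B² (l(c, B) = ((B*(-1))*c)*B - 2 = ((-B)*c)*B - 2 = (-B*c)*B - 2 = -c*B² - 2 = -2 - c*B²)
√(284 + l(-2/(-11) - 9/(-6), -13)) = √(284 + (-2 - 1*(-2/(-11) - 9/(-6))*(-13)²)) = √(284 + (-2 - 1*(-2*(-1/11) - 9*(-⅙))*169)) = √(284 + (-2 - 1*(2/11 + 3/2)*169)) = √(284 + (-2 - 1*37/22*169)) = √(284 + (-2 - 6253/22)) = √(284 - 6297/22) = √(-49/22) = 7*I*√22/22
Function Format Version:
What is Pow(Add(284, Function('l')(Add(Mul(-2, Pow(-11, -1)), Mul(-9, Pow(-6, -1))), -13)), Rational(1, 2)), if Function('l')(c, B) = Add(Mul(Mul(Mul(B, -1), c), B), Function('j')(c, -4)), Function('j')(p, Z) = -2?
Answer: Mul(Rational(7, 22), I, Pow(22, Rational(1, 2))) ≈ Mul(1.4924, I)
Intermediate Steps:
Function('l')(c, B) = Add(-2, Mul(-1, c, Pow(B, 2))) (Function('l')(c, B) = Add(Mul(Mul(Mul(B, -1), c), B), -2) = Add(Mul(Mul(Mul(-1, B), c), B), -2) = Add(Mul(Mul(-1, B, c), B), -2) = Add(Mul(-1, c, Pow(B, 2)), -2) = Add(-2, Mul(-1, c, Pow(B, 2))))
Pow(Add(284, Function('l')(Add(Mul(-2, Pow(-11, -1)), Mul(-9, Pow(-6, -1))), -13)), Rational(1, 2)) = Pow(Add(284, Add(-2, Mul(-1, Add(Mul(-2, Pow(-11, -1)), Mul(-9, Pow(-6, -1))), Pow(-13, 2)))), Rational(1, 2)) = Pow(Add(284, Add(-2, Mul(-1, Add(Mul(-2, Rational(-1, 11)), Mul(-9, Rational(-1, 6))), 169))), Rational(1, 2)) = Pow(Add(284, Add(-2, Mul(-1, Add(Rational(2, 11), Rational(3, 2)), 169))), Rational(1, 2)) = Pow(Add(284, Add(-2, Mul(-1, Rational(37, 22), 169))), Rational(1, 2)) = Pow(Add(284, Add(-2, Rational(-6253, 22))), Rational(1, 2)) = Pow(Add(284, Rational(-6297, 22)), Rational(1, 2)) = Pow(Rational(-49, 22), Rational(1, 2)) = Mul(Rational(7, 22), I, Pow(22, Rational(1, 2)))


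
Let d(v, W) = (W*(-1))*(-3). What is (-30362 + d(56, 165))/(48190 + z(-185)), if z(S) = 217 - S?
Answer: -29867/48592 ≈ -0.61465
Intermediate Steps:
d(v, W) = 3*W (d(v, W) = -W*(-3) = 3*W)
(-30362 + d(56, 165))/(48190 + z(-185)) = (-30362 + 3*165)/(48190 + (217 - 1*(-185))) = (-30362 + 495)/(48190 + (217 + 185)) = -29867/(48190 + 402) = -29867/48592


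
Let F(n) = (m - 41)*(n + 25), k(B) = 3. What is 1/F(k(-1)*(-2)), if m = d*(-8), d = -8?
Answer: 1/437 ≈ 0.0022883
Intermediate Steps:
m = 64 (m = -8*(-8) = 64)
F(n) = 575 + 23*n (F(n) = (64 - 41)*(n + 25) = 23*(25 + n) = 575 + 23*n)
1/F(k(-1)*(-2)) = 1/(575 + 23*(3*(-2))) = 1/(575 + 23*(-6)) = 1/(575 - 138) = 1/437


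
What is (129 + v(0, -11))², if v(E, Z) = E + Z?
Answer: 13924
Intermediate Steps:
(129 + v(0, -11))² = (129 + (0 - 11))² = (129 - 11)² = 118² = 13924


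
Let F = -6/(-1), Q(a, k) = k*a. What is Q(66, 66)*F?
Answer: 26136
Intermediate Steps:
Q(a, k) = a*k
F = 6 (F = -6*(-1) = 6)
Q(66, 66)*F = (66*66)*6 = 4356*6 = 26136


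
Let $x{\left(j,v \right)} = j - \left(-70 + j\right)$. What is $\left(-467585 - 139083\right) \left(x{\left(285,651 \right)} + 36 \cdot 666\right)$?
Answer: $-14587938728$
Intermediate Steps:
$x{\left(j,v \right)} = 70$
$\left(-467585 - 139083\right) \left(x{\left(285,651 \right)} + 36 \cdot 666\right) = \left(-467585 - 139083\right) \left(70 + 36 \cdot 666\right) = - 606668 \left(70 + 23976\right) = \left(-606668\right) 24046 = -14587938728$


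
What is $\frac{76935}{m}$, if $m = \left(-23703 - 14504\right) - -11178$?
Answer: $- \frac{76935}{27029} \approx -2.8464$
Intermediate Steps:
$m = -27029$ ($m = \left(-23703 - 14504\right) + 11178 = -38207 + 11178 = -27029$)
$\frac{76935}{m} = \frac{76935}{-27029} = 76935 \left(- \frac{1}{27029}\right) = - \frac{76935}{27029}$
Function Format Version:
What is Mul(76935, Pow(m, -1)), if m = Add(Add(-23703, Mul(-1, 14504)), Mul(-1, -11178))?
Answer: Rational(-76935, 27029) ≈ -2.8464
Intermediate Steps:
m = -27029 (m = Add(Add(-23703, -14504), 11178) = Add(-38207, 11178) = -27029)
Mul(76935, Pow(m, -1)) = Mul(76935, Pow(-27029, -1)) = Mul(76935, Rational(-1, 27029)) = Rational(-76935, 27029)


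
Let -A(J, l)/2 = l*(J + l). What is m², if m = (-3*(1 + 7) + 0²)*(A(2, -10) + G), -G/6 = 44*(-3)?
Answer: 230068224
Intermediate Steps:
A(J, l) = -2*l*(J + l)
G = 792 (G = -264*(-3) = -6*(-132) = 792)
m = -15168 (m = (-3*(1 + 7) + 0²)*(-2*(-10)*(2 - 10) + 792) = (-3*8 + 0)*(-2*(-10)*(-8) + 792) = (-24 + 0)*(-160 + 792) = -24*632 = -15168)
m² = (-15168)² = 230068224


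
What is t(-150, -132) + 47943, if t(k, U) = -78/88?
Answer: 2109453/44 ≈ 47942.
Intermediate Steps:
t(k, U) = -39/44 (t(k, U) = -78*1/88 = -39/44)
t(-150, -132) + 47943 = -39/44 + 47943 = 2109453/44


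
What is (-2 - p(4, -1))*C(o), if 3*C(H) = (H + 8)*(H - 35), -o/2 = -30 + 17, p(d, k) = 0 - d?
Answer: -204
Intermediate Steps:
p(d, k) = -d
o = 26 (o = -2*(-30 + 17) = -2*(-13) = 26)
C(H) = (-35 + H)*(8 + H)/3 (C(H) = ((H + 8)*(H - 35))/3 = ((8 + H)*(-35 + H))/3 = ((-35 + H)*(8 + H))/3 = (-35 + H)*(8 + H)/3)
(-2 - p(4, -1))*C(o) = (-2 - (-1)*4)*(-280/3 - 9*26 + (⅓)*26²) = (-2 - 1*(-4))*(-280/3 - 234 + (⅓)*676) = (-2 + 4)*(-280/3 - 234 + 676/3) = 2*(-102) = -204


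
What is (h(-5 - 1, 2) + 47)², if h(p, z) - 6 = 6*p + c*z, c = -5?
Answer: 49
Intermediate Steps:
h(p, z) = 6 - 5*z + 6*p (h(p, z) = 6 + (6*p - 5*z) = 6 + (-5*z + 6*p) = 6 - 5*z + 6*p)
(h(-5 - 1, 2) + 47)² = ((6 - 5*2 + 6*(-5 - 1)) + 47)² = ((6 - 10 + 6*(-6)) + 47)² = ((6 - 10 - 36) + 47)² = (-40 + 47)² = 7² = 49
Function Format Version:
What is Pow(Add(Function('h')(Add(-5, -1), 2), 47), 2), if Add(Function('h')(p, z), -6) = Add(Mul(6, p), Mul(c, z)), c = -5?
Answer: 49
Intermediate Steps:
Function('h')(p, z) = Add(6, Mul(-5, z), Mul(6, p)) (Function('h')(p, z) = Add(6, Add(Mul(6, p), Mul(-5, z))) = Add(6, Add(Mul(-5, z), Mul(6, p))) = Add(6, Mul(-5, z), Mul(6, p)))
Pow(Add(Function('h')(Add(-5, -1), 2), 47), 2) = Pow(Add(Add(6, Mul(-5, 2), Mul(6, Add(-5, -1))), 47), 2) = Pow(Add(Add(6, -10, Mul(6, -6)), 47), 2) = Pow(Add(Add(6, -10, -36), 47), 2) = Pow(Add(-40, 47), 2) = Pow(7, 2) = 49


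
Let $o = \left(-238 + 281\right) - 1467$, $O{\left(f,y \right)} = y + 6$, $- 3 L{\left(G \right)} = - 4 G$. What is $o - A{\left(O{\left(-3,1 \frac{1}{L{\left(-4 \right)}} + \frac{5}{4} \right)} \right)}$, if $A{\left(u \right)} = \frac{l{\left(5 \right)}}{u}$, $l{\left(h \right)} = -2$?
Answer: $- \frac{160880}{113} \approx -1423.7$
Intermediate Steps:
$L{\left(G \right)} = \frac{4 G}{3}$ ($L{\left(G \right)} = - \frac{\left(-4\right) G}{3} = \frac{4 G}{3}$)
$O{\left(f,y \right)} = 6 + y$
$o = -1424$ ($o = 43 - 1467 = -1424$)
$A{\left(u \right)} = - \frac{2}{u}$
$o - A{\left(O{\left(-3,1 \frac{1}{L{\left(-4 \right)}} + \frac{5}{4} \right)} \right)} = -1424 - - \frac{2}{6 + \left(1 \frac{1}{\frac{4}{3} \left(-4\right)} + \frac{5}{4}\right)} = -1424 - - \frac{2}{6 + \left(1 \frac{1}{- \frac{16}{3}} + 5 \cdot \frac{1}{4}\right)} = -1424 - - \frac{2}{6 + \left(1 \left(- \frac{3}{16}\right) + \frac{5}{4}\right)} = -1424 - - \frac{2}{6 + \left(- \frac{3}{16} + \frac{5}{4}\right)} = -1424 - - \frac{2}{6 + \frac{17}{16}} = -1424 - - \frac{2}{\frac{113}{16}} = -1424 - \left(-2\right) \frac{16}{113} = -1424 - - \frac{32}{113} = -1424 + \frac{32}{113} = - \frac{160880}{113}$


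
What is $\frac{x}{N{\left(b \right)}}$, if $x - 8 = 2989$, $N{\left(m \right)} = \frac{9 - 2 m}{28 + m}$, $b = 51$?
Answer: $- \frac{78921}{31} \approx -2545.8$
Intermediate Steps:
$N{\left(m \right)} = \frac{9 - 2 m}{28 + m}$
$x = 2997$ ($x = 8 + 2989 = 2997$)
$\frac{x}{N{\left(b \right)}} = \frac{2997}{\frac{1}{28 + 51} \left(9 - 102\right)} = \frac{2997}{\frac{1}{79} \left(9 - 102\right)} = \frac{2997}{\frac{1}{79} \left(-93\right)} = \frac{2997}{- \frac{93}{79}} = 2997 \left(- \frac{79}{93}\right) = - \frac{78921}{31}$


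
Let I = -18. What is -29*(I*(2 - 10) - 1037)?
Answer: 25897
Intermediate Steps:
-29*(I*(2 - 10) - 1037) = -29*(-18*(2 - 10) - 1037) = -29*(-18*(-8) - 1037) = -29*(144 - 1037) = -29*(-893) = 25897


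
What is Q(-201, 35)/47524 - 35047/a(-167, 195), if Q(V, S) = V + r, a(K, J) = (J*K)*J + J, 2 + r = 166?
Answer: 89414023/18861028095 ≈ 0.0047407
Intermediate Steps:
r = 164 (r = -2 + 166 = 164)
a(K, J) = J + K*J² (a(K, J) = K*J² + J = J + K*J²)
Q(V, S) = 164 + V (Q(V, S) = V + 164 = 164 + V)
Q(-201, 35)/47524 - 35047/a(-167, 195) = (164 - 201)/47524 - 35047*1/(195*(1 + 195*(-167))) = -37*1/47524 - 35047*1/(195*(1 - 32565)) = -37/47524 - 35047/(195*(-32564)) = -37/47524 - 35047/(-6349980) = -37/47524 - 35047*(-1/6349980) = -37/47524 + 35047/6349980 = 89414023/18861028095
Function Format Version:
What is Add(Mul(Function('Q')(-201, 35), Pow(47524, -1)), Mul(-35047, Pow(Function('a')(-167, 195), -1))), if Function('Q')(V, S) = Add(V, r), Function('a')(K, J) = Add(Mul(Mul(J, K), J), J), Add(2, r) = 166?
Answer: Rational(89414023, 18861028095) ≈ 0.0047407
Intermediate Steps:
r = 164 (r = Add(-2, 166) = 164)
Function('a')(K, J) = Add(J, Mul(K, Pow(J, 2))) (Function('a')(K, J) = Add(Mul(K, Pow(J, 2)), J) = Add(J, Mul(K, Pow(J, 2))))
Function('Q')(V, S) = Add(164, V) (Function('Q')(V, S) = Add(V, 164) = Add(164, V))
Add(Mul(Function('Q')(-201, 35), Pow(47524, -1)), Mul(-35047, Pow(Function('a')(-167, 195), -1))) = Add(Mul(Add(164, -201), Pow(47524, -1)), Mul(-35047, Pow(Mul(195, Add(1, Mul(195, -167))), -1))) = Add(Mul(-37, Rational(1, 47524)), Mul(-35047, Pow(Mul(195, Add(1, -32565)), -1))) = Add(Rational(-37, 47524), Mul(-35047, Pow(Mul(195, -32564), -1))) = Add(Rational(-37, 47524), Mul(-35047, Pow(-6349980, -1))) = Add(Rational(-37, 47524), Mul(-35047, Rational(-1, 6349980))) = Add(Rational(-37, 47524), Rational(35047, 6349980)) = Rational(89414023, 18861028095)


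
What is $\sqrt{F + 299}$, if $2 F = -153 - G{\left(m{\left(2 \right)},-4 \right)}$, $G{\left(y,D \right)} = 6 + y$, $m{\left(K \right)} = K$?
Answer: $\frac{\sqrt{874}}{2} \approx 14.782$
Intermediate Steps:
$F = - \frac{161}{2}$ ($F = \frac{-153 - \left(6 + 2\right)}{2} = \frac{-153 - 8}{2} = \frac{1}{2} \left(-161\right) = - \frac{161}{2} \approx -80.5$)
$\sqrt{F + 299} = \sqrt{- \frac{161}{2} + 299} = \sqrt{\frac{437}{2}} = \frac{\sqrt{874}}{2}$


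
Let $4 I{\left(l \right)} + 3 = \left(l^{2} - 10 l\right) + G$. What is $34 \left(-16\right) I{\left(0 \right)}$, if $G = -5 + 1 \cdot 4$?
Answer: $544$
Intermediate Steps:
$G = -1$ ($G = -5 + 4 = -1$)
$I{\left(l \right)} = -1 - \frac{5 l}{2} + \frac{l^{2}}{4}$ ($I{\left(l \right)} = - \frac{3}{4} + \frac{\left(l^{2} - 10 l\right) - 1}{4} = - \frac{3}{4} + \frac{-1 + l^{2} - 10 l}{4} = - \frac{3}{4} - \left(\frac{1}{4} - \frac{l^{2}}{4} + \frac{5 l}{2}\right) = -1 - \frac{5 l}{2} + \frac{l^{2}}{4}$)
$34 \left(-16\right) I{\left(0 \right)} = 34 \left(-16\right) \left(-1 - 0 + \frac{0^{2}}{4}\right) = - 544 \left(-1 + 0 + \frac{1}{4} \cdot 0\right) = - 544 \left(-1 + 0 + 0\right) = \left(-544\right) \left(-1\right) = 544$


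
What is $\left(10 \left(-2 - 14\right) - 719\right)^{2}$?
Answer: $772641$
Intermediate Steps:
$\left(10 \left(-2 - 14\right) - 719\right)^{2} = \left(10 \left(-16\right) - 719\right)^{2} = \left(-160 - 719\right)^{2} = \left(-879\right)^{2} = 772641$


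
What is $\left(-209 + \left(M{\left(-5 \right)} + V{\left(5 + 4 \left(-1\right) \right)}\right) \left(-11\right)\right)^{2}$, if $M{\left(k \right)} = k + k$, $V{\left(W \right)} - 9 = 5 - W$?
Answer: $58564$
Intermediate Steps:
$V{\left(W \right)} = 14 - W$ ($V{\left(W \right)} = 9 - \left(-5 + W\right) = 14 - W$)
$M{\left(k \right)} = 2 k$
$\left(-209 + \left(M{\left(-5 \right)} + V{\left(5 + 4 \left(-1\right) \right)}\right) \left(-11\right)\right)^{2} = \left(-209 + \left(2 \left(-5\right) + \left(14 - \left(5 + 4 \left(-1\right)\right)\right)\right) \left(-11\right)\right)^{2} = \left(-209 + \left(-10 + \left(14 - \left(5 - 4\right)\right)\right) \left(-11\right)\right)^{2} = \left(-209 + \left(-10 + \left(14 - 1\right)\right) \left(-11\right)\right)^{2} = \left(-209 + \left(-10 + 13\right) \left(-11\right)\right)^{2} = \left(-209 + 3 \left(-11\right)\right)^{2} = \left(-209 - 33\right)^{2} = \left(-242\right)^{2} = 58564$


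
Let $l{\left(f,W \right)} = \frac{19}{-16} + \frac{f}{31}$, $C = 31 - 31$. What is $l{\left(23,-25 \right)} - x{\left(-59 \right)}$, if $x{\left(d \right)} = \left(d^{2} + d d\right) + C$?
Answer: $- \frac{3453373}{496} \approx -6962.4$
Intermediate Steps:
$C = 0$ ($C = 31 - 31 = 0$)
$l{\left(f,W \right)} = - \frac{19}{16} + \frac{f}{31}$ ($l{\left(f,W \right)} = 19 \left(- \frac{1}{16}\right) + f \frac{1}{31} = - \frac{19}{16} + \frac{f}{31}$)
$x{\left(d \right)} = 2 d^{2}$ ($x{\left(d \right)} = \left(d^{2} + d d\right) + 0 = \left(d^{2} + d^{2}\right) + 0 = 2 d^{2} + 0 = 2 d^{2}$)
$l{\left(23,-25 \right)} - x{\left(-59 \right)} = \left(- \frac{19}{16} + \frac{1}{31} \cdot 23\right) - 2 \left(-59\right)^{2} = \left(- \frac{19}{16} + \frac{23}{31}\right) - 2 \cdot 3481 = - \frac{221}{496} - 6962 = - \frac{3453373}{496}$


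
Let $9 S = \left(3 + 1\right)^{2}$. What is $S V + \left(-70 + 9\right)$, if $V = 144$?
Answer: $195$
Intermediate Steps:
$S = \frac{16}{9}$ ($S = \frac{\left(3 + 1\right)^{2}}{9} = \frac{4^{2}}{9} = \frac{1}{9} \cdot 16 = \frac{16}{9} \approx 1.7778$)
$S V + \left(-70 + 9\right) = \frac{16}{9} \cdot 144 + \left(-70 + 9\right) = 256 - 61 = 195$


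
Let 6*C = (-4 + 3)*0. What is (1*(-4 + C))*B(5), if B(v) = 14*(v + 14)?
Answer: -1064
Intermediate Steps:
C = 0 (C = ((-4 + 3)*0)/6 = (-1*0)/6 = (⅙)*0 = 0)
B(v) = 196 + 14*v (B(v) = 14*(14 + v) = 196 + 14*v)
(1*(-4 + C))*B(5) = (1*(-4 + 0))*(196 + 14*5) = (1*(-4))*(196 + 70) = -4*266 = -1064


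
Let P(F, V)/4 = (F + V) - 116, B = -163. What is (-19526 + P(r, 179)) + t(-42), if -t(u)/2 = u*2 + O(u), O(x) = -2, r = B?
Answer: -19754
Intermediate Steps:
r = -163
P(F, V) = -464 + 4*F + 4*V (P(F, V) = 4*((F + V) - 116) = 4*(-116 + F + V) = -464 + 4*F + 4*V)
t(u) = 4 - 4*u (t(u) = -2*(u*2 - 2) = -2*(2*u - 2) = -2*(-2 + 2*u) = 4 - 4*u)
(-19526 + P(r, 179)) + t(-42) = (-19526 + (-464 + 4*(-163) + 4*179)) + (4 - 4*(-42)) = (-19526 + (-464 - 652 + 716)) + (4 + 168) = (-19526 - 400) + 172 = -19926 + 172 = -19754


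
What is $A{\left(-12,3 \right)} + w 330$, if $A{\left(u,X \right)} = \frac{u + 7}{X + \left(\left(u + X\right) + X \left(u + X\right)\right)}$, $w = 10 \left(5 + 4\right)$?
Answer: $\frac{980105}{33} \approx 29700.0$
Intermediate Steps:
$w = 90$ ($w = 10 \cdot 9 = 90$)
$A{\left(u,X \right)} = \frac{7 + u}{u + 2 X + X \left(X + u\right)}$ ($A{\left(u,X \right)} = \frac{7 + u}{X + \left(\left(X + u\right) + X \left(X + u\right)\right)} = \frac{7 + u}{X + \left(X + u + X \left(X + u\right)\right)} = \frac{7 + u}{u + 2 X + X \left(X + u\right)}$)
$A{\left(-12,3 \right)} + w 330 = \frac{7 - 12}{-12 + 3^{2} + 2 \cdot 3 + 3 \left(-12\right)} + 90 \cdot 330 = \frac{1}{-12 + 9 + 6 - 36} \left(-5\right) + 29700 = \frac{1}{-33} \left(-5\right) + 29700 = \left(- \frac{1}{33}\right) \left(-5\right) + 29700 = \frac{5}{33} + 29700 = \frac{980105}{33}$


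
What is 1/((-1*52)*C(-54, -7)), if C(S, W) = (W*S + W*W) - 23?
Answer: -1/21008 ≈ -4.7601e-5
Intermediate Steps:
C(S, W) = -23 + W² + S*W (C(S, W) = (S*W + W²) - 23 = (W² + S*W) - 23 = -23 + W² + S*W)
1/((-1*52)*C(-54, -7)) = 1/((-1*52)*(-23 + (-7)² - 54*(-7))) = 1/(-52*(-23 + 49 + 378)) = 1/(-52*404) = 1/(-21008) = -1/21008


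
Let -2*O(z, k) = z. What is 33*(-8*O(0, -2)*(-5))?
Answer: 0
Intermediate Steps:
O(z, k) = -z/2
33*(-8*O(0, -2)*(-5)) = 33*(-(-4)*0*(-5)) = 33*(-8*0*(-5)) = 33*(0*(-5)) = 33*0 = 0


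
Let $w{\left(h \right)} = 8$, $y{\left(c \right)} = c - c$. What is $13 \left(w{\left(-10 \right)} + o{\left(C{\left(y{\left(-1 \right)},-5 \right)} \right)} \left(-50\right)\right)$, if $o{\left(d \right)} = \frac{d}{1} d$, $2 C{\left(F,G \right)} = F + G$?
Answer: $- \frac{7917}{2} \approx -3958.5$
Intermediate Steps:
$y{\left(c \right)} = 0$
$C{\left(F,G \right)} = \frac{F}{2} + \frac{G}{2}$ ($C{\left(F,G \right)} = \frac{F + G}{2} = \frac{F}{2} + \frac{G}{2}$)
$o{\left(d \right)} = d^{2}$ ($o{\left(d \right)} = d 1 d = d d = d^{2}$)
$13 \left(w{\left(-10 \right)} + o{\left(C{\left(y{\left(-1 \right)},-5 \right)} \right)} \left(-50\right)\right) = 13 \left(8 + \left(\frac{1}{2} \cdot 0 + \frac{1}{2} \left(-5\right)\right)^{2} \left(-50\right)\right) = 13 \left(8 + \left(0 - \frac{5}{2}\right)^{2} \left(-50\right)\right) = 13 \left(8 + \left(- \frac{5}{2}\right)^{2} \left(-50\right)\right) = 13 \left(8 + \frac{25}{4} \left(-50\right)\right) = 13 \left(8 - \frac{625}{2}\right) = 13 \left(- \frac{609}{2}\right) = - \frac{7917}{2}$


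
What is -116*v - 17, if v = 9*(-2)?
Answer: 2071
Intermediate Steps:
v = -18
-116*v - 17 = -116*(-18) - 17 = 2088 - 17 = 2071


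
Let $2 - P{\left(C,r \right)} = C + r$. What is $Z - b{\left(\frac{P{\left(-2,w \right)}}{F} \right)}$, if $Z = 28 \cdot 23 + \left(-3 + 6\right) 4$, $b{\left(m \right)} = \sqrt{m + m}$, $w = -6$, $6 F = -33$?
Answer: $656 - \frac{2 i \sqrt{110}}{11} \approx 656.0 - 1.9069 i$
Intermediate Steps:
$F = - \frac{11}{2}$ ($F = \frac{1}{6} \left(-33\right) = - \frac{11}{2} \approx -5.5$)
$P{\left(C,r \right)} = 2 - C - r$ ($P{\left(C,r \right)} = 2 - \left(C + r\right) = 2 - C - r$)
$b{\left(m \right)} = \sqrt{2} \sqrt{m}$ ($b{\left(m \right)} = \sqrt{2 m} = \sqrt{2} \sqrt{m}$)
$Z = 656$ ($Z = 644 + 3 \cdot 4 = 644 + 12 = 656$)
$Z - b{\left(\frac{P{\left(-2,w \right)}}{F} \right)} = 656 - \sqrt{2} \sqrt{\frac{2 - -2 - -6}{- \frac{11}{2}}} = 656 - \sqrt{2} \sqrt{\left(2 + 2 + 6\right) \left(- \frac{2}{11}\right)} = 656 - \sqrt{2} \sqrt{10 \left(- \frac{2}{11}\right)} = 656 - \sqrt{2} \sqrt{- \frac{20}{11}} = 656 - \sqrt{2} \frac{2 i \sqrt{55}}{11} = 656 - \frac{2 i \sqrt{110}}{11}$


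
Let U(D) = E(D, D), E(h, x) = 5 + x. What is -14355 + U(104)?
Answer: -14246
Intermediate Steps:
U(D) = 5 + D
-14355 + U(104) = -14355 + (5 + 104) = -14355 + 109 = -14246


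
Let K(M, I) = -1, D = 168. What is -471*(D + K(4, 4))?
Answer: -78657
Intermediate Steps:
-471*(D + K(4, 4)) = -471*(168 - 1) = -471*167 = -78657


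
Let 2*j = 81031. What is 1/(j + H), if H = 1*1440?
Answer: 2/83911 ≈ 2.3835e-5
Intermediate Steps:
j = 81031/2 (j = (½)*81031 = 81031/2 ≈ 40516.)
H = 1440
1/(j + H) = 1/(81031/2 + 1440) = 1/(83911/2) = 2/83911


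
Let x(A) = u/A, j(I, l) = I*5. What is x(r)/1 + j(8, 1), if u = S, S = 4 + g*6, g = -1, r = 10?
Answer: 199/5 ≈ 39.800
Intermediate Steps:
j(I, l) = 5*I
S = -2 (S = 4 - 1*6 = 4 - 6 = -2)
u = -2
x(A) = -2/A
x(r)/1 + j(8, 1) = (-2/10)/1 + 5*8 = 1*(-2*1/10) + 40 = 1*(-1/5) + 40 = -1/5 + 40 = 199/5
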